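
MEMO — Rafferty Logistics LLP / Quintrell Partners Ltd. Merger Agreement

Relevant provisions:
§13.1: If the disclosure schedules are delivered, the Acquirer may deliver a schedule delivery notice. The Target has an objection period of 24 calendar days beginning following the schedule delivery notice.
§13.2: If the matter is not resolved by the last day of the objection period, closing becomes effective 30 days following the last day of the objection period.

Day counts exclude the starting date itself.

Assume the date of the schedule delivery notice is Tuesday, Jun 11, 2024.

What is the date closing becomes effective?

The last day of the objection period: Jun 11, 2024 + 24 days = Jul 5, 2024.
Adding 30 calendar days to Jul 5, 2024 gives Aug 4, 2024, which is the date closing becomes effective.

Aug 4, 2024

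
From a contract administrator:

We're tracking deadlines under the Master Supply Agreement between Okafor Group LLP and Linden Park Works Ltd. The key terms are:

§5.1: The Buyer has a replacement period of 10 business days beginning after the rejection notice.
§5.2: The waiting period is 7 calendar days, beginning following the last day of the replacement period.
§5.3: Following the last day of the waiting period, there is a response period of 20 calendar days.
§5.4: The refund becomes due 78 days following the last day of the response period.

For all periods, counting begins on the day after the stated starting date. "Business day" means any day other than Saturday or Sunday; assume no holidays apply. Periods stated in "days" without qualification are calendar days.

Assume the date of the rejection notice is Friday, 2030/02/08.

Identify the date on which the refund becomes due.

The last day of the replacement period: counting 10 business days from Friday, 2030/02/08 (Feb 11, Feb 12, Feb 13, Feb 14, Feb 15, Feb 18, Feb 19, Feb 20, Feb 21, Feb 22, skipping weekends) reaches Friday, 2030/02/22.
Adding 7 calendar days to 2030/02/22 gives 2030/03/01, which is the last day of the waiting period.
The last day of the response period: 2030/03/01 + 20 days = 2030/03/21.
The date on which the refund becomes due: 78 calendar days after 2030/03/21 is 2030/06/07.

2030/06/07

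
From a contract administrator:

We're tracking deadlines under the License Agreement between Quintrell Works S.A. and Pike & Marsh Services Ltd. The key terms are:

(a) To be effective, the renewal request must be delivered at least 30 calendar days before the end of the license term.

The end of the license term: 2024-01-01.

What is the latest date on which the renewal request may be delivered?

Counting back 30 calendar days from 2024-01-01 gives 2023-12-02.

2023-12-02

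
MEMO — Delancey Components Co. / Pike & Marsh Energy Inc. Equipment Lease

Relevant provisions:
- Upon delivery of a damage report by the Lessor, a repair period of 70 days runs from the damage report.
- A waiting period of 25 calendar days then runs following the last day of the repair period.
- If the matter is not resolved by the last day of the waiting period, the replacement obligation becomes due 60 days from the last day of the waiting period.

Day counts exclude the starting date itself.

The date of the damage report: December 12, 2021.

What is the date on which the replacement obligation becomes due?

The last day of the repair period: December 12, 2021 + 70 days = February 20, 2022.
Adding 25 calendar days to February 20, 2022 gives March 17, 2022, which is the last day of the waiting period.
Adding 60 calendar days to March 17, 2022 gives May 16, 2022, which is the date on which the replacement obligation becomes due.

May 16, 2022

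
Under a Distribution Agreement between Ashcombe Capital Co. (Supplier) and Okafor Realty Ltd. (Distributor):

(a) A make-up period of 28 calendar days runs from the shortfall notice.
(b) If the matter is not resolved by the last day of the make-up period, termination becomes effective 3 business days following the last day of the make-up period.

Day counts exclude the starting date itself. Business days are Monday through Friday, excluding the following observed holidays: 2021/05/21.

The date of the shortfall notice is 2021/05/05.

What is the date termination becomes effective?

2021/06/07

The last day of the make-up period: 28 calendar days after 2021/05/05 is 2021/06/02.
The date termination becomes effective: counting 3 business days from Wednesday, 2021/06/02 (Jun 3, Jun 4, Jun 7, skipping weekends) reaches Monday, 2021/06/07.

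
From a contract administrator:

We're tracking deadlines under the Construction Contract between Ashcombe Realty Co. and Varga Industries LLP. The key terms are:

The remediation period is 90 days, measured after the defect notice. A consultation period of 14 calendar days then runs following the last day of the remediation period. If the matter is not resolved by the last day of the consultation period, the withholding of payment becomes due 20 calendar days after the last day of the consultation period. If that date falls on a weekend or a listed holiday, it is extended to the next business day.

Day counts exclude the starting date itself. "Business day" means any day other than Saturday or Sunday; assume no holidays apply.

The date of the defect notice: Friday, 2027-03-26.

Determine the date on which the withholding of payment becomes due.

The last day of the remediation period: 90 calendar days after 2027-03-26 is 2027-06-24.
The last day of the consultation period: 14 calendar days after 2027-06-24 is 2027-07-08.
The date on which the withholding of payment becomes due: 20 calendar days after 2027-07-08 is 2027-07-28. 2027-07-28 is a Wednesday, so no roll-forward applies.

2027-07-28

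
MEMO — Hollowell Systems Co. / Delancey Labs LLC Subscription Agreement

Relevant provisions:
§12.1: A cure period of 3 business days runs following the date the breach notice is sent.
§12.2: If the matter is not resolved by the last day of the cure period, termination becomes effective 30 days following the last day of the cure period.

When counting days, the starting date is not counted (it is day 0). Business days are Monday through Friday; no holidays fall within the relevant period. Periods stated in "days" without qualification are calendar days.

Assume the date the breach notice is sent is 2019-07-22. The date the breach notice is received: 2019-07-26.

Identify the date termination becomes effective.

The last day of the cure period: counting 3 business days from Monday, 2019-07-22 (Jul 23, Jul 24, Jul 25, skipping weekends) reaches Thursday, 2019-07-25.
The date termination becomes effective: 30 calendar days after 2019-07-25 is 2019-08-24.

2019-08-24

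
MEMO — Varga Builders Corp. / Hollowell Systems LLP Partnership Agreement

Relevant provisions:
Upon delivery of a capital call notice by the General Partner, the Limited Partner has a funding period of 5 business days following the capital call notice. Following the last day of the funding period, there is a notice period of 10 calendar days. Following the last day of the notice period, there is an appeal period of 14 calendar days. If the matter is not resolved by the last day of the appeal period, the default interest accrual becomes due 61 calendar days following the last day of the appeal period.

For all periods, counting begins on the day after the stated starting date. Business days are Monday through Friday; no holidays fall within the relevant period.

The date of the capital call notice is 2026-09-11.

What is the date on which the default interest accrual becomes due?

2026-12-12

From Friday, 2026-09-11, 5 business days (Sep 14, Sep 15, Sep 16, Sep 17, Sep 18, skipping weekends) brings us to Friday, 2026-09-18, which is the last day of the funding period.
The last day of the notice period: 2026-09-18 + 10 days = 2026-09-28.
The last day of the appeal period: 2026-09-28 + 14 days = 2026-10-12.
The date on which the default interest accrual becomes due: 2026-10-12 + 61 days = 2026-12-12.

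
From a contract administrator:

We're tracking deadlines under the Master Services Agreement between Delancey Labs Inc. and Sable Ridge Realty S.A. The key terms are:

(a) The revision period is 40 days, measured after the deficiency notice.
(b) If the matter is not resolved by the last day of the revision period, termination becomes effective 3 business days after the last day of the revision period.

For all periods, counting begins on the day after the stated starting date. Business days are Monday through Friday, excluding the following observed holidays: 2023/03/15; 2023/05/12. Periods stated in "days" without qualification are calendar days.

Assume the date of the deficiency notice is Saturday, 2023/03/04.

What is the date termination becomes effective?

The last day of the revision period: 2023/03/04 + 40 days = 2023/04/13.
The date termination becomes effective: counting 3 business days from Thursday, 2023/04/13 (Apr 14, Apr 17, Apr 18, skipping weekends) reaches Tuesday, 2023/04/18.

2023/04/18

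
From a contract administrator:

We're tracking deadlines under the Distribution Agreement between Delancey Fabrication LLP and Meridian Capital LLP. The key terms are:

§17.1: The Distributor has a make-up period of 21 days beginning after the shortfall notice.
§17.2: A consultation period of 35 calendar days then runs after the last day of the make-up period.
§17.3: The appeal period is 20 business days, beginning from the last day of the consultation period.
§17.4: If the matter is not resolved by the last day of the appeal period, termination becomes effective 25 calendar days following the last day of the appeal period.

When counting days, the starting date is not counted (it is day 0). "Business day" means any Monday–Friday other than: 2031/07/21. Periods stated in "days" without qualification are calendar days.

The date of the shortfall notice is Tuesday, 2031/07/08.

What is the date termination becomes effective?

The last day of the make-up period: 2031/07/08 + 21 days = 2031/07/29.
Adding 35 calendar days to 2031/07/29 gives 2031/09/02, which is the last day of the consultation period.
From Tuesday, 2031/09/02, 20 business days (Sep 3, Sep 4, Sep 5, Sep 8, …, Sep 26, Sep 29, Sep 30, skipping weekends) brings us to Tuesday, 2031/09/30, which is the last day of the appeal period.
The date termination becomes effective: 25 calendar days after 2031/09/30 is 2031/10/25.

2031/10/25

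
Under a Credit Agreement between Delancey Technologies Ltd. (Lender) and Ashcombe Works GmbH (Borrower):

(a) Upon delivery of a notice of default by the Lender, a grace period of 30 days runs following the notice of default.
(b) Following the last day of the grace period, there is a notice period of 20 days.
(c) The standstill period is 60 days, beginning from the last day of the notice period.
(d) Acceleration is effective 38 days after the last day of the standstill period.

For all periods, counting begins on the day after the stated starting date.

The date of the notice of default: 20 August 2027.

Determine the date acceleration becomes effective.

15 January 2028

The last day of the grace period: 30 calendar days after 20 August 2027 is 19 September 2027.
The last day of the notice period: 20 calendar days after 19 September 2027 is 9 October 2027.
The last day of the standstill period: 60 calendar days after 9 October 2027 is 8 December 2027.
The date acceleration becomes effective: 8 December 2027 + 38 days = 15 January 2028.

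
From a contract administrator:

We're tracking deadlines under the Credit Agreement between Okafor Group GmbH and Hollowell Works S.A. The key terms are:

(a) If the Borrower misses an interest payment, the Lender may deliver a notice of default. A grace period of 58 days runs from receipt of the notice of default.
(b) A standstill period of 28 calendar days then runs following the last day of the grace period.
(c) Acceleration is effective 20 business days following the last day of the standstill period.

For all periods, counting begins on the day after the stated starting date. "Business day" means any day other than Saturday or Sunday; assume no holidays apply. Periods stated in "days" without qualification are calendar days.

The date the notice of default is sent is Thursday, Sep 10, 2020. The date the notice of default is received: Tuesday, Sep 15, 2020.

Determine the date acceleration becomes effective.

The last day of the grace period: Sep 15, 2020 + 58 days = Nov 12, 2020.
Adding 28 calendar days to Nov 12, 2020 gives Dec 10, 2020, which is the last day of the standstill period.
The date acceleration becomes effective: counting 20 business days from Thursday, Dec 10, 2020 (Dec 11, Dec 14, Dec 15, Dec 16, …, Jan 5, Jan 6, Jan 7, skipping weekends) reaches Thursday, Jan 7, 2021.

Jan 7, 2021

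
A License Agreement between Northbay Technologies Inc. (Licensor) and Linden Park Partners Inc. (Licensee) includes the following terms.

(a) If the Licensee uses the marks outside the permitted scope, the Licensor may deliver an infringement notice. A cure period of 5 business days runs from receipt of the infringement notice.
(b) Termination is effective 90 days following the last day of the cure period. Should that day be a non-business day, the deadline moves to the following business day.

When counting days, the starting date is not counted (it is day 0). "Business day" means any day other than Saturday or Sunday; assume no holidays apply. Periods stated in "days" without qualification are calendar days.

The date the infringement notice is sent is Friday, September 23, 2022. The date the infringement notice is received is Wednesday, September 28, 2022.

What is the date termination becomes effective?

January 3, 2023

The last day of the cure period: counting 5 business days from Wednesday, September 28, 2022 (Sep 29, Sep 30, Oct 3, Oct 4, Oct 5, skipping weekends) reaches Wednesday, October 5, 2022.
The date termination becomes effective: October 5, 2022 + 90 days = January 3, 2023. January 3, 2023 is a Tuesday, so no roll-forward applies.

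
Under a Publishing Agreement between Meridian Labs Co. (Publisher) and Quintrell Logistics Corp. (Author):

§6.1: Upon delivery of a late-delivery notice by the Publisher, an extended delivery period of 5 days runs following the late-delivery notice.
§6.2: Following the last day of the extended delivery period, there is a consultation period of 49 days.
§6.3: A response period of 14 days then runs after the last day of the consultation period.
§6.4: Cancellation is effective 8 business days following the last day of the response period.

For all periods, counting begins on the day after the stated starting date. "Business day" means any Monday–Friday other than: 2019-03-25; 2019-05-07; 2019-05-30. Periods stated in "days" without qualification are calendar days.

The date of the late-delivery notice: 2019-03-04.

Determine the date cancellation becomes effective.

2019-05-22

The last day of the extended delivery period: 5 calendar days after 2019-03-04 is 2019-03-09.
Adding 49 calendar days to 2019-03-09 gives 2019-04-27, which is the last day of the consultation period.
Adding 14 calendar days to 2019-04-27 gives 2019-05-11, which is the last day of the response period.
The date cancellation becomes effective: 8 business days after Saturday, 2019-05-11, skipping weekends — May 13, May 14, May 15, May 16, May 17, May 20, May 21, May 22 — lands on Wednesday, 2019-05-22.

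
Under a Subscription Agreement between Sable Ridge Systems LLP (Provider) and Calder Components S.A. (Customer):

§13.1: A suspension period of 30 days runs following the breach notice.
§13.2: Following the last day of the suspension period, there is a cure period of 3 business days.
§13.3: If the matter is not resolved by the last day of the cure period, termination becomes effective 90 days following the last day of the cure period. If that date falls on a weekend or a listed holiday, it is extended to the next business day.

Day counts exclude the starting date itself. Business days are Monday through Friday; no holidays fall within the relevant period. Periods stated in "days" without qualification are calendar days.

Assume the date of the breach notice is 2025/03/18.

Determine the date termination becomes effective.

2025/07/21

Adding 30 calendar days to 2025/03/18 gives 2025/04/17, which is the last day of the suspension period.
The last day of the cure period: 3 business days after Thursday, 2025/04/17, skipping weekends — Apr 18, Apr 21, Apr 22 — lands on Tuesday, 2025/04/22.
Adding 90 calendar days to 2025/04/22 gives 2025/07/21, which is the date termination becomes effective. 2025/07/21 is a Monday, so no roll-forward applies.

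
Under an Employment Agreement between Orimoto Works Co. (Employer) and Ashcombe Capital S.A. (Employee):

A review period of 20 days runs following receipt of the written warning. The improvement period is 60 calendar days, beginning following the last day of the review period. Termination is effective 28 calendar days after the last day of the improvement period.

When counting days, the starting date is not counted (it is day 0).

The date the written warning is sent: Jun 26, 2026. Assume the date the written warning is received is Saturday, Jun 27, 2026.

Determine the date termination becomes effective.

Oct 13, 2026

Adding 20 calendar days to Jun 27, 2026 gives Jul 17, 2026, which is the last day of the review period.
The last day of the improvement period: 60 calendar days after Jul 17, 2026 is Sep 15, 2026.
The date termination becomes effective: 28 calendar days after Sep 15, 2026 is Oct 13, 2026.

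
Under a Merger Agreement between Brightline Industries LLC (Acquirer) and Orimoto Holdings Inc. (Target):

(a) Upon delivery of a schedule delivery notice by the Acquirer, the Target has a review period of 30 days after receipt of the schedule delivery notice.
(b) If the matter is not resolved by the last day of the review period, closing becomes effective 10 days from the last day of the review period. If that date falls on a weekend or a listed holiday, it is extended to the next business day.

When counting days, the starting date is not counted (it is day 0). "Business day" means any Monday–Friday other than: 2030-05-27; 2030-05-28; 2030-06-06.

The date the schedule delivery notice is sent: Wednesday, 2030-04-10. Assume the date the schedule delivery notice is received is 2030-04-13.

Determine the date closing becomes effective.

2030-05-23

The last day of the review period: 30 calendar days after 2030-04-13 is 2030-05-13.
Adding 10 calendar days to 2030-05-13 gives 2030-05-23, which is the date closing becomes effective. 2030-05-23 is a Thursday and is not a listed holiday, so no roll-forward applies.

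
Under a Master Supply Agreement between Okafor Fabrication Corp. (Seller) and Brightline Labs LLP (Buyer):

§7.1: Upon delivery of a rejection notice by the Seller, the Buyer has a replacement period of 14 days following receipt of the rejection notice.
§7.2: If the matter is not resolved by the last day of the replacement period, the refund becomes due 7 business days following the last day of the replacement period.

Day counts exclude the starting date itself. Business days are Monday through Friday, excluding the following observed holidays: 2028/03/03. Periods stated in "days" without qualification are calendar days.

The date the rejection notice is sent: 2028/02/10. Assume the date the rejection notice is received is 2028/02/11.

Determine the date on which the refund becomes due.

Adding 14 calendar days to 2028/02/11 gives 2028/02/25, which is the last day of the replacement period.
From Friday, 2028/02/25, 7 business days (Feb 28, Feb 29, Mar 1, Mar 2, Mar 6, Mar 7, Mar 8, skipping weekends and the listed holiday on Mar 3) brings us to Wednesday, 2028/03/08, which is the date on which the refund becomes due.

2028/03/08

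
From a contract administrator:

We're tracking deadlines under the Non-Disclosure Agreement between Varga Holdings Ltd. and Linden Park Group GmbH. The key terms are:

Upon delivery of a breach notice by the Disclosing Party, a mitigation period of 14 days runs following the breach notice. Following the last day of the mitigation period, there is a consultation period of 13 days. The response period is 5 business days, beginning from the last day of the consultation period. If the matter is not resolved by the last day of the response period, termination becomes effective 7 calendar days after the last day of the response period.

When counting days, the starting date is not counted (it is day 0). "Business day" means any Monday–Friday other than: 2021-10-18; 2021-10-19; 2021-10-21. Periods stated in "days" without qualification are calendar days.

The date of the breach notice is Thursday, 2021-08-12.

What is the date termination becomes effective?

2021-09-22

The last day of the mitigation period: 14 calendar days after 2021-08-12 is 2021-08-26.
Adding 13 calendar days to 2021-08-26 gives 2021-09-08, which is the last day of the consultation period.
The last day of the response period: counting 5 business days from Wednesday, 2021-09-08 (Sep 9, Sep 10, Sep 13, Sep 14, Sep 15, skipping weekends) reaches Wednesday, 2021-09-15.
The date termination becomes effective: 7 calendar days after 2021-09-15 is 2021-09-22.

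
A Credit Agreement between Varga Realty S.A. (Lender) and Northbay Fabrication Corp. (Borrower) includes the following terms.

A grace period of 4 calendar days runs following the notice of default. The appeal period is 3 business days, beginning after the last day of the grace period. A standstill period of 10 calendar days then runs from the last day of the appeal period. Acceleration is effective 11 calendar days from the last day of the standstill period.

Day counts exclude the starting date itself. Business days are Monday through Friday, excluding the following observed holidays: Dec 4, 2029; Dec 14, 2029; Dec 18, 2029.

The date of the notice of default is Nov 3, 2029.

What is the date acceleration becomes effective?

Dec 3, 2029

Adding 4 calendar days to Nov 3, 2029 gives Nov 7, 2029, which is the last day of the grace period.
The last day of the appeal period: counting 3 business days from Wednesday, Nov 7, 2029 (Nov 8, Nov 9, Nov 12, skipping weekends) reaches Monday, Nov 12, 2029.
Adding 10 calendar days to Nov 12, 2029 gives Nov 22, 2029, which is the last day of the standstill period.
The date acceleration becomes effective: Nov 22, 2029 + 11 days = Dec 3, 2029.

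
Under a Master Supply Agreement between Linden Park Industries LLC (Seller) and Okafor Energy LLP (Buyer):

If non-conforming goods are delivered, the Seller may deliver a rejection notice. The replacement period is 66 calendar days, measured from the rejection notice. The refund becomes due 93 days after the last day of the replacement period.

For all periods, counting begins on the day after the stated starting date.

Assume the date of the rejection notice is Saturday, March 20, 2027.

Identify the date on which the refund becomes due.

The last day of the replacement period: 66 calendar days after March 20, 2027 is May 25, 2027.
The date on which the refund becomes due: 93 calendar days after May 25, 2027 is August 26, 2027.

August 26, 2027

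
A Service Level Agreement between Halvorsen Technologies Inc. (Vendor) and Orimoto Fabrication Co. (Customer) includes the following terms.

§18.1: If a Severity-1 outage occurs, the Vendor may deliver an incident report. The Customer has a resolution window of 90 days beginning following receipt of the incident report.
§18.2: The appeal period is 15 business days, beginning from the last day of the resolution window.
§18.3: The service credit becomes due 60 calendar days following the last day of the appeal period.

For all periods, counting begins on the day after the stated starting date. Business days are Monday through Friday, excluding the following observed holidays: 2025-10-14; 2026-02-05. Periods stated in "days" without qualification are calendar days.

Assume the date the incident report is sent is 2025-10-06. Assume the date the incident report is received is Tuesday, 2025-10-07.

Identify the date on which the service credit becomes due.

The last day of the resolution window: 2025-10-07 + 90 days = 2026-01-05.
The last day of the appeal period: counting 15 business days from Monday, 2026-01-05 (Jan 6, Jan 7, Jan 8, Jan 9, …, Jan 22, Jan 23, Jan 26, skipping weekends) reaches Monday, 2026-01-26.
The date on which the service credit becomes due: 2026-01-26 + 60 days = 2026-03-27.

2026-03-27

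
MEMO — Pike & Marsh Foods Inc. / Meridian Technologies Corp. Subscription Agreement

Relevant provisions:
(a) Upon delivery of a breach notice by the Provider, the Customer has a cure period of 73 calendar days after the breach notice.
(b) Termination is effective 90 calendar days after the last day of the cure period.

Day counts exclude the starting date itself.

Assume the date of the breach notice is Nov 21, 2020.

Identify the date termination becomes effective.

May 3, 2021

The last day of the cure period: Nov 21, 2020 + 73 days = Feb 2, 2021.
The date termination becomes effective: Feb 2, 2021 + 90 days = May 3, 2021.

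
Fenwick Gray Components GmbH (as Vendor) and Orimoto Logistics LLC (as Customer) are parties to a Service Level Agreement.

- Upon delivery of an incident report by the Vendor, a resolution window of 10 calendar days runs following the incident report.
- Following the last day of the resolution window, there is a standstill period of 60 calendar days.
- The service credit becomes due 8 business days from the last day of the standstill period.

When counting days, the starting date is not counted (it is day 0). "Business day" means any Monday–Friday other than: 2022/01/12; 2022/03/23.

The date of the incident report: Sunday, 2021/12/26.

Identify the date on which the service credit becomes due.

The last day of the resolution window: 10 calendar days after 2021/12/26 is 2022/01/05.
Adding 60 calendar days to 2022/01/05 gives 2022/03/06, which is the last day of the standstill period.
The date on which the service credit becomes due: 8 business days after Sunday, 2022/03/06, skipping weekends — Mar 7, Mar 8, Mar 9, Mar 10, Mar 11, Mar 14, Mar 15, Mar 16 — lands on Wednesday, 2022/03/16.

2022/03/16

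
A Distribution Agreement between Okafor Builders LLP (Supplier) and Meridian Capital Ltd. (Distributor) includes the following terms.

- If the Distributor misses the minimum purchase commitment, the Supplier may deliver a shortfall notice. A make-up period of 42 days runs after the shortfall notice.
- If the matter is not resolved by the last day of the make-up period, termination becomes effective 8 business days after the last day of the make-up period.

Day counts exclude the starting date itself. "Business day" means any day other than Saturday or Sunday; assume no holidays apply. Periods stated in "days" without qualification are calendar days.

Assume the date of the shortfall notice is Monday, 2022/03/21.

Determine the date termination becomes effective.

2022/05/12

Adding 42 calendar days to 2022/03/21 gives 2022/05/02, which is the last day of the make-up period.
The date termination becomes effective: 8 business days after Monday, 2022/05/02, skipping weekends — May 3, May 4, May 5, May 6, May 9, May 10, May 11, May 12 — lands on Thursday, 2022/05/12.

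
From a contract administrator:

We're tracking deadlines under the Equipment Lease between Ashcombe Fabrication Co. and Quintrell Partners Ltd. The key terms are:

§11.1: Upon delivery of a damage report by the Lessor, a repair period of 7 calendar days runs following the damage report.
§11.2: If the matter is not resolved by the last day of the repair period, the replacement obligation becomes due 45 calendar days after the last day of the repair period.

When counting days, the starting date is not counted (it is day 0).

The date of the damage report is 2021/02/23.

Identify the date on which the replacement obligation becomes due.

Adding 7 calendar days to 2021/02/23 gives 2021/03/02, which is the last day of the repair period.
The date on which the replacement obligation becomes due: 45 calendar days after 2021/03/02 is 2021/04/16.

2021/04/16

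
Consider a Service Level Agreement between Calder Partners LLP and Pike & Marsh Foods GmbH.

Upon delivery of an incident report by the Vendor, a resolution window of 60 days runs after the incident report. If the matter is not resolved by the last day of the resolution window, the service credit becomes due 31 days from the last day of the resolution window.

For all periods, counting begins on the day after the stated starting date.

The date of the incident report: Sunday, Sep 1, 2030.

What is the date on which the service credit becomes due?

Dec 1, 2030

Adding 60 calendar days to Sep 1, 2030 gives Oct 31, 2030, which is the last day of the resolution window.
The date on which the service credit becomes due: Oct 31, 2030 + 31 days = Dec 1, 2030.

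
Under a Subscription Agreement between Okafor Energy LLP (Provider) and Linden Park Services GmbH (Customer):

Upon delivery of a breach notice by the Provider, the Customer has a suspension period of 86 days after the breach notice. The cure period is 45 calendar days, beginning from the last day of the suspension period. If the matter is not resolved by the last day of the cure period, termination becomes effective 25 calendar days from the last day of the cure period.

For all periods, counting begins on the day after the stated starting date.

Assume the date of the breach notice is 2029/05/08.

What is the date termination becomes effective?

2029/10/11

The last day of the suspension period: 86 calendar days after 2029/05/08 is 2029/08/02.
Adding 45 calendar days to 2029/08/02 gives 2029/09/16, which is the last day of the cure period.
The date termination becomes effective: 25 calendar days after 2029/09/16 is 2029/10/11.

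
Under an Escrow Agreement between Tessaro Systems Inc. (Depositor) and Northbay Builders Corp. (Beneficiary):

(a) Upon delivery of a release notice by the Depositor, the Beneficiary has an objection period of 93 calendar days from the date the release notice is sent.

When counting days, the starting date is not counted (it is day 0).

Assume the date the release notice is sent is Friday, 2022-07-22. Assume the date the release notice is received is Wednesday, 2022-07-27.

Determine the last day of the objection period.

2022-10-23

Adding 93 calendar days to 2022-07-22 gives 2022-10-23, which is the last day of the objection period.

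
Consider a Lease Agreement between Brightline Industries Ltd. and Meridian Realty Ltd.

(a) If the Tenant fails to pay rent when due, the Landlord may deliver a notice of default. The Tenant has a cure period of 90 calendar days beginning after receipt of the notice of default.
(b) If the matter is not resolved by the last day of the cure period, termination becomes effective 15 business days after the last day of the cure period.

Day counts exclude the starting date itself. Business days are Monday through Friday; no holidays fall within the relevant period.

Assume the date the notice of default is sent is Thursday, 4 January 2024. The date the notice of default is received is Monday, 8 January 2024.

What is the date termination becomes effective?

The last day of the cure period: 8 January 2024 + 90 days = 7 April 2024.
From Sunday, 7 April 2024, 15 business days (Apr 8, Apr 9, Apr 10, Apr 11, …, Apr 24, Apr 25, Apr 26, skipping weekends) brings us to Friday, 26 April 2024, which is the date termination becomes effective.

26 April 2024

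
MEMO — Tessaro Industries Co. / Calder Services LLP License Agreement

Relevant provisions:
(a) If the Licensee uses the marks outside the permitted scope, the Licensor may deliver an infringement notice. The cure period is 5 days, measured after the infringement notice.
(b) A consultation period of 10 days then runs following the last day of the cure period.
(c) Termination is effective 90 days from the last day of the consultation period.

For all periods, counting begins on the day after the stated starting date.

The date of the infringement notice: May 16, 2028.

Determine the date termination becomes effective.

The last day of the cure period: 5 calendar days after May 16, 2028 is May 21, 2028.
The last day of the consultation period: 10 calendar days after May 21, 2028 is May 31, 2028.
The date termination becomes effective: May 31, 2028 + 90 days = August 29, 2028.

August 29, 2028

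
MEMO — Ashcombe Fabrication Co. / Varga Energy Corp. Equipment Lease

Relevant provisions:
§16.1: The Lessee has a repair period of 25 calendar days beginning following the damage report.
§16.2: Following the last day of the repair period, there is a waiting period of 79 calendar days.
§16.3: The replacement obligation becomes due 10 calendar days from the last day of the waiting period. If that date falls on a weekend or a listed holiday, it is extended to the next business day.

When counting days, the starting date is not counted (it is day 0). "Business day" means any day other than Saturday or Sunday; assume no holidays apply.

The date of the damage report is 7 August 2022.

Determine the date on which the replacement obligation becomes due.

Adding 25 calendar days to 7 August 2022 gives 1 September 2022, which is the last day of the repair period.
The last day of the waiting period: 79 calendar days after 1 September 2022 is 19 November 2022.
The date on which the replacement obligation becomes due: 19 November 2022 + 10 days = 29 November 2022. 29 November 2022 is a Tuesday, so no roll-forward applies.

29 November 2022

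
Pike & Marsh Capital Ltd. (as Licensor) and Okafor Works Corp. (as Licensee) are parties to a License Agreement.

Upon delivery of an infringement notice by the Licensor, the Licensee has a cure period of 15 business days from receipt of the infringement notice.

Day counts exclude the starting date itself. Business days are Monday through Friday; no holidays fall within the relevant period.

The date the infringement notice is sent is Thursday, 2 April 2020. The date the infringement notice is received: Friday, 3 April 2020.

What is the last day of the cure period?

24 April 2020

From Friday, 3 April 2020, 15 business days (Apr 6, Apr 7, Apr 8, Apr 9, …, Apr 22, Apr 23, Apr 24, skipping weekends) brings us to Friday, 24 April 2020, which is the last day of the cure period.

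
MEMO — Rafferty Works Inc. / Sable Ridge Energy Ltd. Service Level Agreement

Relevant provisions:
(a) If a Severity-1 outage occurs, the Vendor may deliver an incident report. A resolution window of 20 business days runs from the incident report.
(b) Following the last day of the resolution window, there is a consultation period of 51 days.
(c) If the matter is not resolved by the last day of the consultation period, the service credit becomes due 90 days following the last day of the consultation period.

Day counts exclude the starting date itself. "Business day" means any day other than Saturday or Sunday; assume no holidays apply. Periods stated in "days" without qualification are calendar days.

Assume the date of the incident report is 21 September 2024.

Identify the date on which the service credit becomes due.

The last day of the resolution window: 20 business days after Saturday, 21 September 2024, skipping weekends — Sep 23, Sep 24, Sep 25, Sep 26, …, Oct 16, Oct 17, Oct 18 — lands on Friday, 18 October 2024.
The last day of the consultation period: 51 calendar days after 18 October 2024 is 8 December 2024.
The date on which the service credit becomes due: 90 calendar days after 8 December 2024 is 8 March 2025.

8 March 2025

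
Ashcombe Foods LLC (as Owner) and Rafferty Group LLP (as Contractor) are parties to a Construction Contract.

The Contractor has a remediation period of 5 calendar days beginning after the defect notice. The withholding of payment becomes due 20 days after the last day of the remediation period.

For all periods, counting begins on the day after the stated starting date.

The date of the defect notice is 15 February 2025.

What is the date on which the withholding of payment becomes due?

The last day of the remediation period: 15 February 2025 + 5 days = 20 February 2025.
The date on which the withholding of payment becomes due: 20 February 2025 + 20 days = 12 March 2025.

12 March 2025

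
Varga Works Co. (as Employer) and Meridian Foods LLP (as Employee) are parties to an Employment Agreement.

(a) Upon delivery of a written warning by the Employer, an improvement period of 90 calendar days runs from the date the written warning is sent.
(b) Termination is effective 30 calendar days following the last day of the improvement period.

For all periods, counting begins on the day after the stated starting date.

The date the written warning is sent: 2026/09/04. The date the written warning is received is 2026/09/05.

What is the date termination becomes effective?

The last day of the improvement period: 2026/09/04 + 90 days = 2026/12/03.
Adding 30 calendar days to 2026/12/03 gives 2027/01/02, which is the date termination becomes effective.

2027/01/02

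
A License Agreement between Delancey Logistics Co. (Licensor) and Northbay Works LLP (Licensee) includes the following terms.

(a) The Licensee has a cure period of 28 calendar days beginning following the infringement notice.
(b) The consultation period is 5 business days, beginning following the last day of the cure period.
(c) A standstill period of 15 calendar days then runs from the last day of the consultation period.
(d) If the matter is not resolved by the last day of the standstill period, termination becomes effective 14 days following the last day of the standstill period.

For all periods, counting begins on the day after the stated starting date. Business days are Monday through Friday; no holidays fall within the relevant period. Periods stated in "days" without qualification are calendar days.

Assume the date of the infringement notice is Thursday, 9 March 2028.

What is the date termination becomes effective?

Adding 28 calendar days to 9 March 2028 gives 6 April 2028, which is the last day of the cure period.
The last day of the consultation period: counting 5 business days from Thursday, 6 April 2028 (Apr 7, Apr 10, Apr 11, Apr 12, Apr 13, skipping weekends) reaches Thursday, 13 April 2028.
Adding 15 calendar days to 13 April 2028 gives 28 April 2028, which is the last day of the standstill period.
The date termination becomes effective: 14 calendar days after 28 April 2028 is 12 May 2028.

12 May 2028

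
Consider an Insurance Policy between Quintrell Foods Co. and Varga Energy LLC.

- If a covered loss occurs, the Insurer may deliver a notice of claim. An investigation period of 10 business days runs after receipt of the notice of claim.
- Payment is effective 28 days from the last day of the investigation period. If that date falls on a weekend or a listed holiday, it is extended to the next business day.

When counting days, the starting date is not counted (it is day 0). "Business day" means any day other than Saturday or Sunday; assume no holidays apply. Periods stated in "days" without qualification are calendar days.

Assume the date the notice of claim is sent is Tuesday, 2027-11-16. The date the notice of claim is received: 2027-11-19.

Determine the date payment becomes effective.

The last day of the investigation period: counting 10 business days from Friday, 2027-11-19 (Nov 22, Nov 23, Nov 24, Nov 25, Nov 26, Nov 29, Nov 30, Dec 1, Dec 2, Dec 3, skipping weekends) reaches Friday, 2027-12-03.
The date payment becomes effective: 28 calendar days after 2027-12-03 is 2027-12-31. 2027-12-31 is a Friday, so no roll-forward applies.

2027-12-31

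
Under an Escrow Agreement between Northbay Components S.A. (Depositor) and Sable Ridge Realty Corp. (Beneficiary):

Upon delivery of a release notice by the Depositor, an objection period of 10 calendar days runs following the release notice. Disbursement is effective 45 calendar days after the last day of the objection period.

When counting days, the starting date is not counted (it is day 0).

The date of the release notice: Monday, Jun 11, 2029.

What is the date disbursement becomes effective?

The last day of the objection period: Jun 11, 2029 + 10 days = Jun 21, 2029.
The date disbursement becomes effective: Jun 21, 2029 + 45 days = Aug 5, 2029.

Aug 5, 2029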